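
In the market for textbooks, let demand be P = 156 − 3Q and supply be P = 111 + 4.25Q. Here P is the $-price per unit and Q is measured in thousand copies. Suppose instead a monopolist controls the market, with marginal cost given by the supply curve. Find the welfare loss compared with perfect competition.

Competitive equilibrium: 156 − 3Q = 111 + 4.25Q → Q* = 6.2069, P* = 137.3793.
Marginal revenue: MR = 156 − 6Q. Set MR = MC: 156 − 6Q = 111 + 4.25Q → Q_m = 4.3902.
Price P_m = 156 − 3·4.3902 = 142.8294; MC(Q_m) = 111 + 4.25·4.3902 = 129.6584.
Competitive Q* = 6.2069, so ΔQ = 1.8167; wedge = 142.8294 − 129.6584 = 13.171.
DWL = ½ × 1.8167 × 13.171 = $11.96 thousand.

$11.96 thousand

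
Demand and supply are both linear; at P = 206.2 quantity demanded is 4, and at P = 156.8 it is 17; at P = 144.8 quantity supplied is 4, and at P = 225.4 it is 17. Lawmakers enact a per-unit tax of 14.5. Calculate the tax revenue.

126.005

Demand slope = (156.8 − 206.2)/(17 − 4) = −3.8, so P = 221.4 − 3.8Q.
Supply slope = (225.4 − 144.8)/(17 − 4) = 6.2, so P = 120 + 6.2Q.
Competitive equilibrium: 221.4 − 3.8Q = 120 + 6.2Q → Q* = 10.14, P* = 182.868.
With the tax, the buyer price exceeds the seller price by 14.5: (221.4 − 3.8Q) − (120 + 6.2Q) = 14.5 → Q' = 8.69.
Tax revenue = 14.5 × 8.69 = 126.005.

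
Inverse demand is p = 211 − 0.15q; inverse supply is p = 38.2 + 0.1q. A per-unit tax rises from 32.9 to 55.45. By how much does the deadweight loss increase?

Competitive equilibrium: 211 − 0.15q = 38.2 + 0.1q → q* = 691.2, p* = 107.32.
For a per-unit tax t: Δq = t/0.25, so DWL = ½·t·(t/0.25) = t²/0.5.
At t = 32.9: DWL = 2164.82. At t = 55.45: DWL = 6149.405.
Increase = 6149.405 − 2164.82 = 3984.585.

3984.585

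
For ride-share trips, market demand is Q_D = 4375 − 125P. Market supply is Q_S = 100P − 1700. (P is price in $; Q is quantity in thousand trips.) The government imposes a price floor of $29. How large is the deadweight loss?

$562.50 thousand

In inverse form: demand P = 35 − 0.008Q, supply P = 17 + 0.01Q.
Competitive equilibrium: 35 − 0.008Q = 17 + 0.01Q → Q* = 1000, P* = 27.
At the floor P = 29, quantity demanded = (35 − 29)/0.008 = 750.
Sellers' marginal cost at Q' = 750: 17 + 0.01·750 = 24.5.
ΔQ = 1000 − 750 = 250; wedge = 29 − 24.5 = 4.5.
Deadweight loss = ½ × 250 × 4.5 = $562.50 thousand.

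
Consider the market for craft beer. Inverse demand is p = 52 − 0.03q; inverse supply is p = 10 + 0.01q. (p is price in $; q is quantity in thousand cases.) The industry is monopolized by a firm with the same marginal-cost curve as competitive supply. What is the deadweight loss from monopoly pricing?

$4050 thousand

Competitive equilibrium: 52 − 0.03q = 10 + 0.01q → q* = 1050, p* = 20.5.
Marginal revenue: MR = 52 − 0.06q. Set MR = MC: 52 − 0.06q = 10 + 0.01q → q_m = 600.
Price p_m = 52 − 0.03·600 = 34; MC(q_m) = 10 + 0.01·600 = 16.
Competitive q* = 1050, so Δq = 450; wedge = 34 − 16 = 18.
The triangle = ½ × 450 × 18 = $4050 thousand.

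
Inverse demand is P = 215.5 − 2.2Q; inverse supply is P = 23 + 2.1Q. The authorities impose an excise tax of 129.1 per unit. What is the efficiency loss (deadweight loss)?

Competitive equilibrium: 215.5 − 2.2Q = 23 + 2.1Q → Q* = 44.7674, P* = 117.0116.
With the tax, the buyer price exceeds the seller price by 129.1: (215.5 − 2.2Q) − (23 + 2.1Q) = 129.1 → Q' = 14.7442.
ΔQ = 44.7674 − 14.7442 = 30.0232; the wedge equals the tax, 129.1.
DWL = ½ × 30.0232 × 129.1 = 1938.

1938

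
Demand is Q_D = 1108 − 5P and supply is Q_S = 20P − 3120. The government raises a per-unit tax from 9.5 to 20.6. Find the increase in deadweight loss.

668.22

In inverse form: demand P = 221.6 − 0.2Q, supply P = 156 + 0.05Q.
Competitive equilibrium: 221.6 − 0.2Q = 156 + 0.05Q → Q* = 262.4, P* = 169.12.
For a per-unit tax t: ΔQ = t/0.25, so DWL = ½·t·(t/0.25) = t²/0.5.
At t = 9.5: DWL = 180.5. At t = 20.6: DWL = 848.72.
Increase = 848.72 − 180.5 = 668.22.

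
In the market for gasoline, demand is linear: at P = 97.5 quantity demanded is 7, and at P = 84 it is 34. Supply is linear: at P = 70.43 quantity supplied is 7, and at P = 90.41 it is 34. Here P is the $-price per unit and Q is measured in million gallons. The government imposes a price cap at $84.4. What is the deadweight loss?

$5.40 million

Demand slope = (84 − 97.5)/(34 − 7) = −0.5, so P = 101 − 0.5Q.
Supply slope = (90.41 − 70.43)/(34 − 7) = 0.74, so P = 65.25 + 0.74Q.
Competitive equilibrium: 101 − 0.5Q = 65.25 + 0.74Q → Q* = 28.8306, P* = 86.5847.
At the ceiling P = 84.4, quantity supplied = (84.4 − 65.25)/0.74 = 25.8784.
Willingness to pay at Q' = 25.8784: 101 − 0.5·25.8784 = 88.0608.
ΔQ = 28.8306 − 25.8784 = 2.9522; wedge = 88.0608 − 84.4 = 3.6608.
The triangle = ½ × 2.9522 × 3.6608 = $5.40 million.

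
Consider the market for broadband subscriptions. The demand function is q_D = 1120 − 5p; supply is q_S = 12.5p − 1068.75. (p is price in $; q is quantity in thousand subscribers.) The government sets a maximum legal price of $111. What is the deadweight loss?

$4331.36 thousand

In inverse form: demand p = 224 − 0.2q, supply p = 85.5 + 0.08q.
Competitive equilibrium: 224 − 0.2q = 85.5 + 0.08q → q* = 494.6429, p* = 125.0714.
At the ceiling p = 111, quantity supplied = (111 − 85.5)/0.08 = 318.75.
Willingness to pay at q' = 318.75: 224 − 0.2·318.75 = 160.25.
Δq = 494.6429 − 318.75 = 175.8929; wedge = 160.25 − 111 = 49.25.
Welfare loss = ½ × 175.8929 × 49.25 = $4331.36 thousand.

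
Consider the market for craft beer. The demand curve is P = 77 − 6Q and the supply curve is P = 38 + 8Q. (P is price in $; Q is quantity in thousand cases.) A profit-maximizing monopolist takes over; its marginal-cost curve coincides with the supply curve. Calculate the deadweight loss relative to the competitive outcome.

$4.89 thousand

Competitive equilibrium: 77 − 6Q = 38 + 8Q → Q* = 2.7857, P* = 60.2857.
Marginal revenue: MR = 77 − 12Q. Set MR = MC: 77 − 12Q = 38 + 8Q → Q_m = 1.95.
Price P_m = 77 − 6·1.95 = 65.3; MC(Q_m) = 38 + 8·1.95 = 53.6.
Competitive Q* = 2.7857, so ΔQ = 0.8357; wedge = 65.3 − 53.6 = 11.7.
Welfare loss = ½ × 0.8357 × 11.7 = $4.89 thousand.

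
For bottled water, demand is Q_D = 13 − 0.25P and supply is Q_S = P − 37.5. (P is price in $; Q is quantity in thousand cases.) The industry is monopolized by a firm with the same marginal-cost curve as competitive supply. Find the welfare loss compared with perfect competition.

$4.15 thousand

In inverse form: demand P = 52 − 4Q, supply P = 37.5 + Q.
Competitive equilibrium: 52 − 4Q = 37.5 + Q → Q* = 2.9, P* = 40.4.
Marginal revenue: MR = 52 − 8Q. Set MR = MC: 52 − 8Q = 37.5 + Q → Q_m = 1.6111.
Price P_m = 52 − 4·1.6111 = 45.5556; MC(Q_m) = 37.5 + 1·1.6111 = 39.1111.
Competitive Q* = 2.9, so ΔQ = 1.2889; wedge = 45.5556 − 39.1111 = 6.4445.
The triangle = ½ × 1.2889 × 6.4445 = $4.15 thousand.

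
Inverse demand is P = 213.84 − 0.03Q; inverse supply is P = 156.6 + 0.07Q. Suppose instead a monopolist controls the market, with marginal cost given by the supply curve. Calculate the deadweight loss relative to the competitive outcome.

872.42

Competitive equilibrium: 213.84 − 0.03Q = 156.6 + 0.07Q → Q* = 572.4, P* = 196.668.
Marginal revenue: MR = 213.84 − 0.06Q. Set MR = MC: 213.84 − 0.06Q = 156.6 + 0.07Q → Q_m = 440.3077.
Price P_m = 213.84 − 0.03·440.3077 = 200.6308; MC(Q_m) = 156.6 + 0.07·440.3077 = 187.4215.
Competitive Q* = 572.4, so ΔQ = 132.0923; wedge = 200.6308 − 187.4215 = 13.2093.
Deadweight loss = ½ × 132.0923 × 13.2093 = 872.42.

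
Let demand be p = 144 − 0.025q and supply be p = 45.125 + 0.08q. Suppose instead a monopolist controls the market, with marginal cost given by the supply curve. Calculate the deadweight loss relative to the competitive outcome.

Competitive equilibrium: 144 − 0.025q = 45.125 + 0.08q → q* = 941.6667, p* = 120.4583.
Marginal revenue: MR = 144 − 0.05q. Set MR = MC: 144 − 0.05q = 45.125 + 0.08q → q_m = 760.5769.
Price p_m = 144 − 0.025·760.5769 = 124.9856; MC(q_m) = 45.125 + 0.08·760.5769 = 105.9712.
Competitive q* = 941.6667, so Δq = 181.0898; wedge = 124.9856 − 105.9712 = 19.0144.
The triangle = ½ × 181.0898 × 19.0144 = 1721.66.

1721.66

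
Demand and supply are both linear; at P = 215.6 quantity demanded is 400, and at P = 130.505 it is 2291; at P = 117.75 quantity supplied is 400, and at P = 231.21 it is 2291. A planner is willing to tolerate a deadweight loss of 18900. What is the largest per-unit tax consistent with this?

63

Demand slope = (130.505 − 215.6)/(2291 − 400) = −0.045, so P = 233.6 − 0.045Q.
Supply slope = (231.21 − 117.75)/(2291 − 400) = 0.06, so P = 93.75 + 0.06Q.
Competitive equilibrium: 233.6 − 0.045Q = 93.75 + 0.06Q → Q* = 1331.9048, P* = 173.6643.
A tax t gives ΔQ = t/0.105 and wedge t, so DWL = t²/0.21.
t²/0.21 = 18900 → t² = 3969 → t = 63.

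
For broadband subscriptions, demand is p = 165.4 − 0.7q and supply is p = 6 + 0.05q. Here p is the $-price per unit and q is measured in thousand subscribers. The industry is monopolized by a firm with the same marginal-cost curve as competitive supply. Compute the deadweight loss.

Competitive equilibrium: 165.4 − 0.7q = 6 + 0.05q → q* = 212.5333, p* = 16.6267.
Marginal revenue: MR = 165.4 − 1.4q. Set MR = MC: 165.4 − 1.4q = 6 + 0.05q → q_m = 109.931.
Price p_m = 165.4 − 0.7·109.931 = 88.4483; MC(q_m) = 6 + 0.05·109.931 = 11.4966.
Competitive q* = 212.5333, so Δq = 102.6023; wedge = 88.4483 − 11.4966 = 76.9517.
Welfare loss = ½ × 102.6023 × 76.9517 = $3947.71 thousand.

$3947.71 thousand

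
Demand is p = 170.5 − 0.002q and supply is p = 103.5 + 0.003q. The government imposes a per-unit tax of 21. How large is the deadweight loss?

Competitive equilibrium: 170.5 − 0.002q = 103.5 + 0.003q → q* = 13400, p* = 143.7.
With the tax, the buyer price exceeds the seller price by 21: (170.5 − 0.002q) − (103.5 + 0.003q) = 21 → q' = 9200.
Δq = 13400 − 9200 = 4200; the wedge equals the tax, 21.
Welfare loss = ½ × 4200 × 21 = 44100.

44100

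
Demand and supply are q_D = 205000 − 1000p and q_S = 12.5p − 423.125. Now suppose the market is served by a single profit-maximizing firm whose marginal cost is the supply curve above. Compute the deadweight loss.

In inverse form: demand p = 205 − 0.001q, supply p = 33.85 + 0.08q.
Competitive equilibrium: 205 − 0.001q = 33.85 + 0.08q → q* = 2112.963, p* = 202.887.
Marginal revenue: MR = 205 − 0.002q. Set MR = MC: 205 − 0.002q = 33.85 + 0.08q → q_m = 2087.1951.
Price p_m = 205 − 0.001·2087.1951 = 202.9128; MC(q_m) = 33.85 + 0.08·2087.1951 = 200.8256.
Competitive q* = 2112.963, so Δq = 25.7679; wedge = 202.9128 − 200.8256 = 2.0872.
DWL = ½ × 25.7679 × 2.0872 = 26.89.

26.89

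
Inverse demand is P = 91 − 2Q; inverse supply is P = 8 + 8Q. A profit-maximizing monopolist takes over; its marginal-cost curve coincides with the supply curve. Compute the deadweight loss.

Competitive equilibrium: 91 − 2Q = 8 + 8Q → Q* = 8.3, P* = 74.4.
Marginal revenue: MR = 91 − 4Q. Set MR = MC: 91 − 4Q = 8 + 8Q → Q_m = 6.9167.
Price P_m = 91 − 2·6.9167 = 77.1666; MC(Q_m) = 8 + 8·6.9167 = 63.3336.
Competitive Q* = 8.3, so ΔQ = 1.3833; wedge = 77.1666 − 63.3336 = 13.833.
Welfare loss = ½ × 1.3833 × 13.833 = 9.57.

9.57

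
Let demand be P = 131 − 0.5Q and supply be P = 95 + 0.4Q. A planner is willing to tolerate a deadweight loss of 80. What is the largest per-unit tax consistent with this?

12

Competitive equilibrium: 131 − 0.5Q = 95 + 0.4Q → Q* = 40, P* = 111.
A tax t gives ΔQ = t/0.9 and wedge t, so DWL = t²/1.8.
t²/1.8 = 80 → t² = 144 → t = 12.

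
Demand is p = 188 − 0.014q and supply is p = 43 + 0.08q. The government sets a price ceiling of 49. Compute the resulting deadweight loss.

Competitive equilibrium: 188 − 0.014q = 43 + 0.08q → q* = 1542.5532, p* = 166.4043.
At the ceiling p = 49, quantity supplied = (49 − 43)/0.08 = 75.
Willingness to pay at q' = 75: 188 − 0.014·75 = 186.95.
Δq = 1542.5532 − 75 = 1467.5532; wedge = 186.95 − 49 = 137.95.
The triangle = ½ × 1467.5532 × 137.95 = 101224.48.

101224.48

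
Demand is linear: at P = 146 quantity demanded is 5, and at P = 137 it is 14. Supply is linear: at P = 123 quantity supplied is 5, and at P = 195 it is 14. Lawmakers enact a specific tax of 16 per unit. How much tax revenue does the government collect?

92.44

Demand slope = (137 − 146)/(14 − 5) = −1, so P = 151 − Q.
Supply slope = (195 − 123)/(14 − 5) = 8, so P = 83 + 8Q.
Competitive equilibrium: 151 − Q = 83 + 8Q → Q* = 7.5556, P* = 143.4444.
With the tax, the buyer price exceeds the seller price by 16: (151 − Q) − (83 + 8Q) = 16 → Q' = 5.7778.
Tax revenue = 16 × 5.7778 = 92.44.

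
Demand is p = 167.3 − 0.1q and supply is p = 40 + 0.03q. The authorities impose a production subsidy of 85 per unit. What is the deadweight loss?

Competitive equilibrium: 167.3 − 0.1q = 40 + 0.03q → q* = 979.2308, p* = 69.3769.
The subsidy lowers effective supply by 85: p = 0.03q − 45.
New quantity: 167.3 − 0.1q = 0.03q − 45 → q' = 1633.0769.
Overproduction Δq = 1633.0769 − 979.2308 = 653.8461; wedge = subsidy = 85.
DWL = ½ × 653.8461 × 85 = 27788.46.

27788.46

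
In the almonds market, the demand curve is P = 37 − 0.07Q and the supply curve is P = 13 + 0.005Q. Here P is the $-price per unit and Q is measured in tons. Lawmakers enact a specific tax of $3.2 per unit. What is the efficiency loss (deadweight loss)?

$68.27

Competitive equilibrium: 37 − 0.07Q = 13 + 0.005Q → Q* = 320, P* = 14.6.
With the tax, the buyer price exceeds the seller price by 3.2: (37 − 0.07Q) − (13 + 0.005Q) = 3.2 → Q' = 277.3333.
ΔQ = 320 − 277.3333 = 42.6667; the wedge equals the tax, 3.2.
The triangle = ½ × 42.6667 × 3.2 = $68.27.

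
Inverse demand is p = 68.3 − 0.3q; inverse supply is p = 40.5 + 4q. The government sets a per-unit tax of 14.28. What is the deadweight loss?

Competitive equilibrium: 68.3 − 0.3q = 40.5 + 4q → q* = 6.4651, p* = 66.3605.
With the tax, the buyer price exceeds the seller price by 14.28: (68.3 − 0.3q) − (40.5 + 4q) = 14.28 → q' = 3.1442.
Δq = 6.4651 − 3.1442 = 3.3209; the wedge equals the tax, 14.28.
Deadweight loss = ½ × 3.3209 × 14.28 = 23.71.

23.71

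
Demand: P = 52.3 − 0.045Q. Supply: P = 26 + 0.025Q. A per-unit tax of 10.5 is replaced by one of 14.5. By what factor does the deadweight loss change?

1.907

Competitive equilibrium: 52.3 − 0.045Q = 26 + 0.025Q → Q* = 375.7143, P* = 35.3929.
For a per-unit tax t: ΔQ = t/0.07, so DWL = ½·t·(t/0.07) = t²/0.14.
At t = 10.5: DWL = 787.5. At t = 14.5: DWL = 1501.786.
Ratio = (14.5/10.5)² = 1.907.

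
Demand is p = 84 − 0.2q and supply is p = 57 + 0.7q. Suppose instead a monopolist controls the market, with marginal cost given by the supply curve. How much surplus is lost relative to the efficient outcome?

Competitive equilibrium: 84 − 0.2q = 57 + 0.7q → q* = 30, p* = 78.
Marginal revenue: MR = 84 − 0.4q. Set MR = MC: 84 − 0.4q = 57 + 0.7q → q_m = 24.5455.
Price p_m = 84 − 0.2·24.5455 = 79.0909; MC(q_m) = 57 + 0.7·24.5455 = 74.1819.
Competitive q* = 30, so Δq = 5.4545; wedge = 79.0909 − 74.1819 = 4.909.
Welfare loss = ½ × 5.4545 × 4.909 = 13.39.

13.39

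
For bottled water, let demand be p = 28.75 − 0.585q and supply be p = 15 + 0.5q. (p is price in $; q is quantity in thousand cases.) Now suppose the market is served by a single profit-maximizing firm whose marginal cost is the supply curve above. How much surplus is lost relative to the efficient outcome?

$10.69 thousand

Competitive equilibrium: 28.75 − 0.585q = 15 + 0.5q → q* = 12.6728, p* = 21.3364.
Marginal revenue: MR = 28.75 − 1.17q. Set MR = MC: 28.75 − 1.17q = 15 + 0.5q → q_m = 8.2335.
Price p_m = 28.75 − 0.585·8.2335 = 23.9334; MC(q_m) = 15 + 0.5·8.2335 = 19.1168.
Competitive q* = 12.6728, so Δq = 4.4393; wedge = 23.9334 − 19.1168 = 4.8166.
The triangle = ½ × 4.4393 × 4.8166 = $10.69 thousand.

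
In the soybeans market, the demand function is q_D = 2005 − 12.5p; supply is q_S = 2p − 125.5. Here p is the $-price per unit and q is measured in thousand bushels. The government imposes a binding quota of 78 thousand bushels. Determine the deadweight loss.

In inverse form: demand p = 160.4 − 0.08q, supply p = 62.75 + 0.5q.
Competitive equilibrium: 160.4 − 0.08q = 62.75 + 0.5q → q* = 168.3621, p* = 146.931.
At q = 78: demand price = 160.4 − 0.08·78 = 154.16; supply price = 62.75 + 0.5·78 = 101.75.
Δq = 168.3621 − 78 = 90.3621; wedge = 154.16 − 101.75 = 52.41.
Welfare loss = ½ × 90.3621 × 52.41 = $2367.94 thousand.

$2367.94 thousand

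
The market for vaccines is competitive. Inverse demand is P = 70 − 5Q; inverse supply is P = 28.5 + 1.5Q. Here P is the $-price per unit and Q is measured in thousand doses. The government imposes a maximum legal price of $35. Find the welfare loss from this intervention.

$13.68 thousand

Competitive equilibrium: 70 − 5Q = 28.5 + 1.5Q → Q* = 6.3846, P* = 38.0769.
At the ceiling P = 35, quantity supplied = (35 − 28.5)/1.5 = 4.3333.
Willingness to pay at Q' = 4.3333: 70 − 5·4.3333 = 48.3335.
ΔQ = 6.3846 − 4.3333 = 2.0513; wedge = 48.3335 − 35 = 13.3335.
Deadweight loss = ½ × 2.0513 × 13.3335 = $13.68 thousand.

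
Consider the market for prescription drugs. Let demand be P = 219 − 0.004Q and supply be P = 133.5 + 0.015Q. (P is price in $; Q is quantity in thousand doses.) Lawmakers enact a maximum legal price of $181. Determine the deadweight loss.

$16888.89 thousand

Competitive equilibrium: 219 − 0.004Q = 133.5 + 0.015Q → Q* = 4500, P* = 201.
At the ceiling P = 181, quantity supplied = (181 − 133.5)/0.015 = 3166.66667.
Willingness to pay at Q' = 3166.66667: 219 − 0.004·3166.66667 = 206.33333.
ΔQ = 4500 − 3166.66667 = 1333.33333; wedge = 206.33333 − 181 = 25.33333.
The triangle = ½ × 1333.33333 × 25.33333 = $16888.89 thousand.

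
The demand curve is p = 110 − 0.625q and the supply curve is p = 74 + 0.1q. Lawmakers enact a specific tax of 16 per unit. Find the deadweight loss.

176.55

Competitive equilibrium: 110 − 0.625q = 74 + 0.1q → q* = 49.6552, p* = 78.9655.
With the tax, the buyer price exceeds the seller price by 16: (110 − 0.625q) − (74 + 0.1q) = 16 → q' = 27.5862.
Δq = 49.6552 − 27.5862 = 22.069; the wedge equals the tax, 16.
The triangle = ½ × 22.069 × 16 = 176.55.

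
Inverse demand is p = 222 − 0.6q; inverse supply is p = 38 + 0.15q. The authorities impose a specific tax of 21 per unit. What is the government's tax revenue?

Competitive equilibrium: 222 − 0.6q = 38 + 0.15q → q* = 245.3333, p* = 74.8.
With the tax, the buyer price exceeds the seller price by 21: (222 − 0.6q) − (38 + 0.15q) = 21 → q' = 217.3333.
Tax revenue = 21 × 217.3333 = 4564.

4564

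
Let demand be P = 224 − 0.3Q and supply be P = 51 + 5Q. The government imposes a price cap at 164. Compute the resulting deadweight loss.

267.20

Competitive equilibrium: 224 − 0.3Q = 51 + 5Q → Q* = 32.6415, P* = 214.2075.
At the ceiling P = 164, quantity supplied = (164 − 51)/5 = 22.6.
Willingness to pay at Q' = 22.6: 224 − 0.3·22.6 = 217.22.
ΔQ = 32.6415 − 22.6 = 10.0415; wedge = 217.22 − 164 = 53.22.
Deadweight loss = ½ × 10.0415 × 53.22 = 267.20.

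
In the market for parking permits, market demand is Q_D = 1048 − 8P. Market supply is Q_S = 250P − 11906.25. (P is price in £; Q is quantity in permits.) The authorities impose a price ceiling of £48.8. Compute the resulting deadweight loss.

In inverse form: demand P = 131 − 0.125Q, supply P = 47.625 + 0.004Q.
Competitive equilibrium: 131 − 0.125Q = 47.625 + 0.004Q → Q* = 646.31783, P* = 50.21027.
At the ceiling P = 48.8, quantity supplied = (48.8 − 47.625)/0.004 = 293.75.
Willingness to pay at Q' = 293.75: 131 − 0.125·293.75 = 94.28125.
ΔQ = 646.31783 − 293.75 = 352.56783; wedge = 94.28125 − 48.8 = 45.48125.
The triangle = ½ × 352.56783 × 45.48125 = £8017.61.

£8017.61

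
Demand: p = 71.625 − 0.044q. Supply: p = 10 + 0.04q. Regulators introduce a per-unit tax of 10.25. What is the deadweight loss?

625.37

Competitive equilibrium: 71.625 − 0.044q = 10 + 0.04q → q* = 733.631, p* = 39.3452.
With the tax, the buyer price exceeds the seller price by 10.25: (71.625 − 0.044q) − (10 + 0.04q) = 10.25 → q' = 611.6071.
Δq = 733.631 − 611.6071 = 122.0239; the wedge equals the tax, 10.25.
Deadweight loss = ½ × 122.0239 × 10.25 = 625.37.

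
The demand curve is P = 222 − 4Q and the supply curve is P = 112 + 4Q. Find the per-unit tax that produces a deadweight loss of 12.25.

Competitive equilibrium: 222 − 4Q = 112 + 4Q → Q* = 13.75, P* = 167.
A tax t gives ΔQ = t/8 and wedge t, so DWL = t²/16.
t²/16 = 12.25 → t² = 196 → t = 14.

14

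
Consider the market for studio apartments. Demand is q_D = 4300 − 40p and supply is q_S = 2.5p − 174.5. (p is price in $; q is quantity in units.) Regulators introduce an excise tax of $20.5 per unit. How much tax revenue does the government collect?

In inverse form: demand p = 107.5 − 0.025q, supply p = 69.8 + 0.4q.
Competitive equilibrium: 107.5 − 0.025q = 69.8 + 0.4q → q* = 88.7059, p* = 105.2824.
With the tax, the buyer price exceeds the seller price by 20.5: (107.5 − 0.025q) − (69.8 + 0.4q) = 20.5 → q' = 40.4706.
Tax revenue = 20.5 × 40.4706 = $829.65.

$829.65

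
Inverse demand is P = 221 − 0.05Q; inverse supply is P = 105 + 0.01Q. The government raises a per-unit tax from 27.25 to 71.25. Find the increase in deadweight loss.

Competitive equilibrium: 221 − 0.05Q = 105 + 0.01Q → Q* = 1933.3333, P* = 124.3333.
For a per-unit tax t: ΔQ = t/0.06, so DWL = ½·t·(t/0.06) = t²/0.12.
At t = 27.25: DWL = 6188.021. At t = 71.25: DWL = 42304.688.
Increase = 42304.688 − 6188.021 = 36116.67.

36116.67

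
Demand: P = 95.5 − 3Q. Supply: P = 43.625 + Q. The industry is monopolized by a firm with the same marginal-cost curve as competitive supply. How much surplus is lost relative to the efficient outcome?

61.78

Competitive equilibrium: 95.5 − 3Q = 43.625 + Q → Q* = 12.9688, P* = 56.5938.
Marginal revenue: MR = 95.5 − 6Q. Set MR = MC: 95.5 − 6Q = 43.625 + Q → Q_m = 7.4107.
Price P_m = 95.5 − 3·7.4107 = 73.2679; MC(Q_m) = 43.625 + 1·7.4107 = 51.0357.
Competitive Q* = 12.9688, so ΔQ = 5.5581; wedge = 73.2679 − 51.0357 = 22.2322.
The triangle = ½ × 5.5581 × 22.2322 = 61.78.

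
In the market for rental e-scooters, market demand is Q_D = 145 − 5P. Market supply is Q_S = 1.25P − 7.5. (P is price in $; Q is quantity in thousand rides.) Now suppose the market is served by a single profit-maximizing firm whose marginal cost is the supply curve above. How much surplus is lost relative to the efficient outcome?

$7.35 thousand

In inverse form: demand P = 29 − 0.2Q, supply P = 6 + 0.8Q.
Competitive equilibrium: 29 − 0.2Q = 6 + 0.8Q → Q* = 23, P* = 24.4.
Marginal revenue: MR = 29 − 0.4Q. Set MR = MC: 29 − 0.4Q = 6 + 0.8Q → Q_m = 19.1667.
Price P_m = 29 − 0.2·19.1667 = 25.1667; MC(Q_m) = 6 + 0.8·19.1667 = 21.3334.
Competitive Q* = 23, so ΔQ = 3.8333; wedge = 25.1667 − 21.3334 = 3.8333.
DWL = ½ × 3.8333 × 3.8333 = $7.35 thousand.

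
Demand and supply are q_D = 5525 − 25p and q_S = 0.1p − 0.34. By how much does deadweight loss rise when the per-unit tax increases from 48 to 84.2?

238.33

In inverse form: demand p = 221 − 0.04q, supply p = 3.4 + 10q.
Competitive equilibrium: 221 − 0.04q = 3.4 + 10q → q* = 21.6733, p* = 220.1331.
For a per-unit tax t: Δq = t/10.04, so DWL = ½·t·(t/10.04) = t²/20.08.
At t = 48: DWL = 114.741. At t = 84.2: DWL = 353.07.
Increase = 353.07 − 114.741 = 238.33.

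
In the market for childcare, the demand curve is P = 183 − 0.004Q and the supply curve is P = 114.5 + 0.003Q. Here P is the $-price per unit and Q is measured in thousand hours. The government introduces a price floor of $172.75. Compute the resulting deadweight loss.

$182611.89 thousand

Competitive equilibrium: 183 − 0.004Q = 114.5 + 0.003Q → Q* = 9785.7143, P* = 143.8571.
At the floor P = 172.75, quantity demanded = (183 − 172.75)/0.004 = 2562.5.
Sellers' marginal cost at Q' = 2562.5: 114.5 + 0.003·2562.5 = 122.1875.
ΔQ = 9785.7143 − 2562.5 = 7223.2143; wedge = 172.75 − 122.1875 = 50.5625.
Welfare loss = ½ × 7223.2143 × 50.5625 = $182611.89 thousand.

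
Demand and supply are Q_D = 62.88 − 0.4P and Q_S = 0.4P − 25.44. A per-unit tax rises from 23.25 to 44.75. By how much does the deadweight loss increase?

146.20

In inverse form: demand P = 157.2 − 2.5Q, supply P = 63.6 + 2.5Q.
Competitive equilibrium: 157.2 − 2.5Q = 63.6 + 2.5Q → Q* = 18.72, P* = 110.4.
For a per-unit tax t: ΔQ = t/5, so DWL = ½·t·(t/5) = t²/10.
At t = 23.25: DWL = 54.056. At t = 44.75: DWL = 200.256.
Increase = 200.256 − 54.056 = 146.20.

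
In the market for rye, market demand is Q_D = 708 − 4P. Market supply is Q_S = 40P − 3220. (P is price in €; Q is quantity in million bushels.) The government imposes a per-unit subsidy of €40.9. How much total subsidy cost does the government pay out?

€20435.13 million

In inverse form: demand P = 177 − 0.25Q, supply P = 80.5 + 0.025Q.
Competitive equilibrium: 177 − 0.25Q = 80.5 + 0.025Q → Q* = 350.9091, P* = 89.2727.
The subsidy lowers effective supply by 40.9: P = 39.6 + 0.025Q.
New quantity: 177 − 0.25Q = 39.6 + 0.025Q → Q' = 499.6364.
Total subsidy cost = 40.9 × 499.6364 = €20435.13 million.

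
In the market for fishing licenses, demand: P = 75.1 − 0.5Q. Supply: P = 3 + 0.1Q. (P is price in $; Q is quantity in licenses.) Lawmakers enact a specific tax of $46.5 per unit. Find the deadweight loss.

Competitive equilibrium: 75.1 − 0.5Q = 3 + 0.1Q → Q* = 120.1667, P* = 15.0167.
With the tax, the buyer price exceeds the seller price by 46.5: (75.1 − 0.5Q) − (3 + 0.1Q) = 46.5 → Q' = 42.6667.
ΔQ = 120.1667 − 42.6667 = 77.5; the wedge equals the tax, 46.5.
The triangle = ½ × 77.5 × 46.5 = $1801.875.

$1801.875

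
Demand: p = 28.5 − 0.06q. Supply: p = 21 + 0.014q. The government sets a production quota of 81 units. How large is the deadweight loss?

15.32

Competitive equilibrium: 28.5 − 0.06q = 21 + 0.014q → q* = 101.3514, p* = 22.4189.
At q = 81: demand price = 28.5 − 0.06·81 = 23.64; supply price = 21 + 0.014·81 = 22.134.
Δq = 101.3514 − 81 = 20.3514; wedge = 23.64 − 22.134 = 1.506.
Deadweight loss = ½ × 20.3514 × 1.506 = 15.32.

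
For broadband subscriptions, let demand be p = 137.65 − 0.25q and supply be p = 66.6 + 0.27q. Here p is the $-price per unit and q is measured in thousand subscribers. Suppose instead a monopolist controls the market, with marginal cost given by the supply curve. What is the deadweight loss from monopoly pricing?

Competitive equilibrium: 137.65 − 0.25q = 66.6 + 0.27q → q* = 136.6346, p* = 103.4913.
Marginal revenue: MR = 137.65 − 0.5q. Set MR = MC: 137.65 − 0.5q = 66.6 + 0.27q → q_m = 92.2727.
Price p_m = 137.65 − 0.25·92.2727 = 114.5818; MC(q_m) = 66.6 + 0.27·92.2727 = 91.5136.
Competitive q* = 136.6346, so Δq = 44.3619; wedge = 114.5818 − 91.5136 = 23.0682.
DWL = ½ × 44.3619 × 23.0682 = $511.67 thousand.

$511.67 thousand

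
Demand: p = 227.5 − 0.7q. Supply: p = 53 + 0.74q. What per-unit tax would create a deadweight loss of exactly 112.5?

Competitive equilibrium: 227.5 − 0.7q = 53 + 0.74q → q* = 121.1806, p* = 142.6736.
A tax t gives Δq = t/1.44 and wedge t, so DWL = t²/2.88.
t²/2.88 = 112.5 → t² = 324 → t = 18.

18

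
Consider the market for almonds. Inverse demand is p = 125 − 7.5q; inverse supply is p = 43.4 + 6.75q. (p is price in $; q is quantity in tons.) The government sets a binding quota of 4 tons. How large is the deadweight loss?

$21.23

Competitive equilibrium: 125 − 7.5q = 43.4 + 6.75q → q* = 5.7263, p* = 82.0526.
At q = 4: demand price = 125 − 7.5·4 = 95; supply price = 43.4 + 6.75·4 = 70.4.
Δq = 5.7263 − 4 = 1.7263; wedge = 95 − 70.4 = 24.6.
DWL = ½ × 1.7263 × 24.6 = $21.23.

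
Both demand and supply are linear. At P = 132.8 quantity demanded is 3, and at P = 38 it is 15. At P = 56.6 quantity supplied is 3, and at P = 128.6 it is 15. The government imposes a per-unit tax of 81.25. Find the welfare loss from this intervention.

237.47

Demand slope = (38 − 132.8)/(15 − 3) = −7.9, so P = 156.5 − 7.9Q.
Supply slope = (128.6 − 56.6)/(15 − 3) = 6, so P = 38.6 + 6Q.
Competitive equilibrium: 156.5 − 7.9Q = 38.6 + 6Q → Q* = 8.482, P* = 89.4921.
With the tax, the buyer price exceeds the seller price by 81.25: (156.5 − 7.9Q) − (38.6 + 6Q) = 81.25 → Q' = 2.6367.
ΔQ = 8.482 − 2.6367 = 5.8453; the wedge equals the tax, 81.25.
Welfare loss = ½ × 5.8453 × 81.25 = 237.47.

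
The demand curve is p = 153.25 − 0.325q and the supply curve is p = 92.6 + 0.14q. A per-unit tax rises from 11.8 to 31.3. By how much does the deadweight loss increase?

Competitive equilibrium: 153.25 − 0.325q = 92.6 + 0.14q → q* = 130.4301, p* = 110.8602.
For a per-unit tax t: Δq = t/0.465, so DWL = ½·t·(t/0.465) = t²/0.93.
At t = 11.8: DWL = 149.72. At t = 31.3: DWL = 1053.43.
Increase = 1053.43 − 149.72 = 903.71.

903.71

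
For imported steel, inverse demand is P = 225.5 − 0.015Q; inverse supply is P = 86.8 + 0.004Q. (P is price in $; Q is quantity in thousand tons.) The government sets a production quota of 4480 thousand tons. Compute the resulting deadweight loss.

$75547.80 thousand

Competitive equilibrium: 225.5 − 0.015Q = 86.8 + 0.004Q → Q* = 7300, P* = 116.
At Q = 4480: demand price = 225.5 − 0.015·4480 = 158.3; supply price = 86.8 + 0.004·4480 = 104.72.
ΔQ = 7300 − 4480 = 2820; wedge = 158.3 − 104.72 = 53.58.
Deadweight loss = ½ × 2820 × 53.58 = $75547.80 thousand.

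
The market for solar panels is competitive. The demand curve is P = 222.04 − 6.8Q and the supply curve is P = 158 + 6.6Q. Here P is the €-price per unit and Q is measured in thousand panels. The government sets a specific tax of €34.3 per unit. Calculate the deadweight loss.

€43.90 thousand

Competitive equilibrium: 222.04 − 6.8Q = 158 + 6.6Q → Q* = 4.7791, P* = 189.5421.
With the tax, the buyer price exceeds the seller price by 34.3: (222.04 − 6.8Q) − (158 + 6.6Q) = 34.3 → Q' = 2.2194.
ΔQ = 4.7791 − 2.2194 = 2.5597; the wedge equals the tax, 34.3.
Deadweight loss = ½ × 2.5597 × 34.3 = €43.90 thousand.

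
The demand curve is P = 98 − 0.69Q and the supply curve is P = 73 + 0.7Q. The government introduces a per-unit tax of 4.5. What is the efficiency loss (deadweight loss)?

Competitive equilibrium: 98 − 0.69Q = 73 + 0.7Q → Q* = 17.9856, P* = 85.5899.
With the tax, the buyer price exceeds the seller price by 4.5: (98 − 0.69Q) − (73 + 0.7Q) = 4.5 → Q' = 14.7482.
ΔQ = 17.9856 − 14.7482 = 3.2374; the wedge equals the tax, 4.5.
DWL = ½ × 3.2374 × 4.5 = 7.28.

7.28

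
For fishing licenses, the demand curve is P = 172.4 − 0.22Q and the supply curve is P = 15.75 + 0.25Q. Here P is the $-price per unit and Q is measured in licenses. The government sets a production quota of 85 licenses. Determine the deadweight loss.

Competitive equilibrium: 172.4 − 0.22Q = 15.75 + 0.25Q → Q* = 333.2979, P* = 99.0745.
At Q = 85: demand price = 172.4 − 0.22·85 = 153.7; supply price = 15.75 + 0.25·85 = 37.
ΔQ = 333.2979 − 85 = 248.2979; wedge = 153.7 − 37 = 116.7.
The triangle = ½ × 248.2979 × 116.7 = $14488.18.

$14488.18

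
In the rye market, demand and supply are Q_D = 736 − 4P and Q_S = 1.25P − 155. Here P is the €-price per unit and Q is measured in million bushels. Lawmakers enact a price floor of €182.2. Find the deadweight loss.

€1309.50 million

In inverse form: demand P = 184 − 0.25Q, supply P = 124 + 0.8Q.
Competitive equilibrium: 184 − 0.25Q = 124 + 0.8Q → Q* = 57.1429, P* = 169.7143.
At the floor P = 182.2, quantity demanded = (184 − 182.2)/0.25 = 7.2.
Sellers' marginal cost at Q' = 7.2: 124 + 0.8·7.2 = 129.76.
ΔQ = 57.1429 − 7.2 = 49.9429; wedge = 182.2 − 129.76 = 52.44.
Welfare loss = ½ × 49.9429 × 52.44 = €1309.50 million.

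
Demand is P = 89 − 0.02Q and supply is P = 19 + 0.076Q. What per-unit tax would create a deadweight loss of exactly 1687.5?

18

Competitive equilibrium: 89 − 0.02Q = 19 + 0.076Q → Q* = 729.1667, P* = 74.4167.
A tax t gives ΔQ = t/0.096 and wedge t, so DWL = t²/0.192.
t²/0.192 = 1687.5 → t² = 324 → t = 18.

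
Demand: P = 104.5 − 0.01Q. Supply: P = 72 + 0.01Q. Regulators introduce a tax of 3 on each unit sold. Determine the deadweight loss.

225

Competitive equilibrium: 104.5 − 0.01Q = 72 + 0.01Q → Q* = 1625, P* = 88.25.
With the tax, the buyer price exceeds the seller price by 3: (104.5 − 0.01Q) − (72 + 0.01Q) = 3 → Q' = 1475.
ΔQ = 1625 − 1475 = 150; the wedge equals the tax, 3.
The triangle = ½ × 150 × 3 = 225.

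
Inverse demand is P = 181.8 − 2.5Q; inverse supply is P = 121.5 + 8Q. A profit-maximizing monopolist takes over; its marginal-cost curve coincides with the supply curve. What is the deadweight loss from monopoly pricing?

6.40

Competitive equilibrium: 181.8 − 2.5Q = 121.5 + 8Q → Q* = 5.7429, P* = 167.4429.
Marginal revenue: MR = 181.8 − 5Q. Set MR = MC: 181.8 − 5Q = 121.5 + 8Q → Q_m = 4.6385.
Price P_m = 181.8 − 2.5·4.6385 = 170.2038; MC(Q_m) = 121.5 + 8·4.6385 = 158.608.
Competitive Q* = 5.7429, so ΔQ = 1.1044; wedge = 170.2038 − 158.608 = 11.5958.
The triangle = ½ × 1.1044 × 11.5958 = 6.40.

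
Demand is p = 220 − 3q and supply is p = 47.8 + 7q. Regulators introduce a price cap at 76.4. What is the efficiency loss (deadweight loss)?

862.55

Competitive equilibrium: 220 − 3q = 47.8 + 7q → q* = 17.22, p* = 168.34.
At the ceiling p = 76.4, quantity supplied = (76.4 − 47.8)/7 = 4.0857.
Willingness to pay at q' = 4.0857: 220 − 3·4.0857 = 207.7429.
Δq = 17.22 − 4.0857 = 13.1343; wedge = 207.7429 − 76.4 = 131.3429.
Deadweight loss = ½ × 13.1343 × 131.3429 = 862.55.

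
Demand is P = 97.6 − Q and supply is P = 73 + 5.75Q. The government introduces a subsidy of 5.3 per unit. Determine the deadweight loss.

Competitive equilibrium: 97.6 − Q = 73 + 5.75Q → Q* = 3.6444, P* = 93.9556.
The subsidy lowers effective supply by 5.3: P = 67.7 + 5.75Q.
New quantity: 97.6 − Q = 67.7 + 5.75Q → Q' = 4.4296.
Overproduction ΔQ = 4.4296 − 3.6444 = 0.7852; wedge = subsidy = 5.3.
Deadweight loss = ½ × 0.7852 × 5.3 = 2.08.

2.08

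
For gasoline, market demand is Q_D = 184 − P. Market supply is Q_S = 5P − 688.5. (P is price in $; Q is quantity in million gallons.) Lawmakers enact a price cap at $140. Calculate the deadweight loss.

In inverse form: demand P = 184 − Q, supply P = 137.7 + 0.2Q.
Competitive equilibrium: 184 − Q = 137.7 + 0.2Q → Q* = 38.5833, P* = 145.4167.
At the ceiling P = 140, quantity supplied = (140 − 137.7)/0.2 = 11.5.
Willingness to pay at Q' = 11.5: 184 − 1·11.5 = 172.5.
ΔQ = 38.5833 − 11.5 = 27.0833; wedge = 172.5 − 140 = 32.5.
Welfare loss = ½ × 27.0833 × 32.5 = $440.10 million.

$440.10 million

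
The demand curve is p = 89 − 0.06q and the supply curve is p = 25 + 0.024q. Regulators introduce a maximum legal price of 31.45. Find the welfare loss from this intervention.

Competitive equilibrium: 89 − 0.06q = 25 + 0.024q → q* = 761.9048, p* = 43.2857.
At the ceiling p = 31.45, quantity supplied = (31.45 − 25)/0.024 = 268.75.
Willingness to pay at q' = 268.75: 89 − 0.06·268.75 = 72.875.
Δq = 761.9048 − 268.75 = 493.1548; wedge = 72.875 − 31.45 = 41.425.
Deadweight loss = ½ × 493.1548 × 41.425 = 10214.47.

10214.47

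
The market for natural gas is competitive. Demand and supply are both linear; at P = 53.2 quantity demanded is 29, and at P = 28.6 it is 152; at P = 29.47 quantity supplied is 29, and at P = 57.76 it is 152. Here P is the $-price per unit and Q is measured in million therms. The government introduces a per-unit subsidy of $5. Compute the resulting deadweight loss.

$29.07 million

Demand slope = (28.6 − 53.2)/(152 − 29) = −0.2, so P = 59 − 0.2Q.
Supply slope = (57.76 − 29.47)/(152 − 29) = 0.23, so P = 22.8 + 0.23Q.
Competitive equilibrium: 59 − 0.2Q = 22.8 + 0.23Q → Q* = 84.186, P* = 42.1628.
The subsidy lowers effective supply by 5: P = 17.8 + 0.23Q.
New quantity: 59 − 0.2Q = 17.8 + 0.23Q → Q' = 95.814.
Overproduction ΔQ = 95.814 − 84.186 = 11.628; wedge = subsidy = 5.
DWL = ½ × 11.628 × 5 = $29.07 million.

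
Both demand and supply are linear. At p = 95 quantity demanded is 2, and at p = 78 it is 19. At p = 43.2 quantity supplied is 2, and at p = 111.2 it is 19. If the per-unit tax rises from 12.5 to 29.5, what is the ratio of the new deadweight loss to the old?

Demand slope = (78 − 95)/(19 − 2) = −1, so p = 97 − q.
Supply slope = (111.2 − 43.2)/(19 − 2) = 4, so p = 35.2 + 4q.
Competitive equilibrium: 97 − q = 35.2 + 4q → q* = 12.36, p* = 84.64.
For a per-unit tax t: Δq = t/5, so DWL = ½·t·(t/5) = t²/10.
At t = 12.5: DWL = 15.625. At t = 29.5: DWL = 87.025.
Ratio = (29.5/12.5)² = 5.5696.

5.5696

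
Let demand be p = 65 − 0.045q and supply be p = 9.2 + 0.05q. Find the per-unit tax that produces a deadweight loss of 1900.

Competitive equilibrium: 65 − 0.045q = 9.2 + 0.05q → q* = 587.3684, p* = 38.5684.
A tax t gives Δq = t/0.095 and wedge t, so DWL = t²/0.19.
t²/0.19 = 1900 → t² = 361 → t = 19.

19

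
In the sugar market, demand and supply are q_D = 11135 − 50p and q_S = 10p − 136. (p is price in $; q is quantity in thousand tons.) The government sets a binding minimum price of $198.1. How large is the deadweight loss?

In inverse form: demand p = 222.7 − 0.02q, supply p = 13.6 + 0.1q.
Competitive equilibrium: 222.7 − 0.02q = 13.6 + 0.1q → q* = 1742.5, p* = 187.85.
At the floor p = 198.1, quantity demanded = (222.7 − 198.1)/0.02 = 1230.
Sellers' marginal cost at q' = 1230: 13.6 + 0.1·1230 = 136.6.
Δq = 1742.5 − 1230 = 512.5; wedge = 198.1 − 136.6 = 61.5.
Welfare loss = ½ × 512.5 × 61.5 = $15759.375 thousand.

$15759.375 thousand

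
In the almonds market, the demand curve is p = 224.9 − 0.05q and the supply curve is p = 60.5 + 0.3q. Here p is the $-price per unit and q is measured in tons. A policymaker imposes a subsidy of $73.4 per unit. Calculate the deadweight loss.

Competitive equilibrium: 224.9 − 0.05q = 60.5 + 0.3q → q* = 469.7143, p* = 201.4143.
The subsidy lowers effective supply by 73.4: p = 0.3q − 12.9.
New quantity: 224.9 − 0.05q = 0.3q − 12.9 → q' = 679.4286.
Overproduction Δq = 679.4286 − 469.7143 = 209.7143; wedge = subsidy = 73.4.
The triangle = ½ × 209.7143 × 73.4 = $7696.51.

$7696.51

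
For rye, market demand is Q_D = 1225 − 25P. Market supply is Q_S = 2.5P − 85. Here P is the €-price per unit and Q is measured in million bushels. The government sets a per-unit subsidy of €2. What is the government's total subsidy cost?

In inverse form: demand P = 49 − 0.04Q, supply P = 34 + 0.4Q.
Competitive equilibrium: 49 − 0.04Q = 34 + 0.4Q → Q* = 34.0909, P* = 47.6364.
The subsidy lowers effective supply by 2: P = 32 + 0.4Q.
New quantity: 49 − 0.04Q = 32 + 0.4Q → Q' = 38.6364.
Total subsidy cost = 2 × 38.6364 = €77.27 million.

€77.27 million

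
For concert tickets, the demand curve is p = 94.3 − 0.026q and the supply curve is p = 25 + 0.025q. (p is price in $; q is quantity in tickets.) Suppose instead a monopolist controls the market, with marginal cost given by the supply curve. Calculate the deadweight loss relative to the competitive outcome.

Competitive equilibrium: 94.3 − 0.026q = 25 + 0.025q → q* = 1358.82353, p* = 58.97059.
Marginal revenue: MR = 94.3 − 0.052q. Set MR = MC: 94.3 − 0.052q = 25 + 0.025q → q_m = 900.
Price p_m = 94.3 − 0.026·900 = 70.9; MC(q_m) = 25 + 0.025·900 = 47.5.
Competitive q* = 1358.82353, so Δq = 458.82353; wedge = 70.9 − 47.5 = 23.4.
Deadweight loss = ½ × 458.82353 × 23.4 = $5368.24.

$5368.24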